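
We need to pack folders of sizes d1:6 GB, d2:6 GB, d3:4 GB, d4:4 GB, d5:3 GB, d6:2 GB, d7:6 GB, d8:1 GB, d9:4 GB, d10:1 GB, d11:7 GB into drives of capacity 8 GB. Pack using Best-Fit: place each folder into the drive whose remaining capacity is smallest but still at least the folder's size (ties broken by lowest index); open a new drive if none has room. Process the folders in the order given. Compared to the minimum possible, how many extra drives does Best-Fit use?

Best-Fit: [6,2] [6,1,1] [4,4] [3,4] [6] [7] → 6 drives.
Total size 44 GB; any packing needs at least ⌈44/8⌉ = 6 drives.
So 6 is already optimal.

0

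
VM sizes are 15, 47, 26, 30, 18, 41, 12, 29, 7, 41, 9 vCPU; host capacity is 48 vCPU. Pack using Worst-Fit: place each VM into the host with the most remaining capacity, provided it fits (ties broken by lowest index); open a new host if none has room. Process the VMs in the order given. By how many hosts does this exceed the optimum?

Worst-Fit: [15,26,7] [47] [30,18] [41] [12,29] [41] [9] → 7 hosts.
Total size 275 vCPU; any packing needs at least ⌈275/48⌉ = 6 hosts.
An optimal packing achieves that bound: [47] [41,7] [41] [30,18] [29,15] [26,12,9] → 6 hosts.
Excess: 7 − 6 = 1.

1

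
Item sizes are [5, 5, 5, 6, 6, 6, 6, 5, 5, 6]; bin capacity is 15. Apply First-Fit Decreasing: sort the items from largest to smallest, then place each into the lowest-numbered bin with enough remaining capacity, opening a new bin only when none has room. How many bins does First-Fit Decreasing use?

Sorted descending: 6, 6, 6, 6, 6, 5, 5, 5, 5, 5.
Put 6 in bin 1; 9 remain.
Put 6 in bin 1; 3 remain.
Put 6 in bin 2; 9 remain.
Put 6 in bin 2; 3 remain.
Put 6 in bin 3; 9 remain.
Put 5 in bin 3; 4 remain.
Put 5 in bin 4; 10 remain.
Put 5 in bin 4; 5 remain.
Put 5 in bin 4; 0 remain.
Put 5 in bin 5; 10 remain.

5 bins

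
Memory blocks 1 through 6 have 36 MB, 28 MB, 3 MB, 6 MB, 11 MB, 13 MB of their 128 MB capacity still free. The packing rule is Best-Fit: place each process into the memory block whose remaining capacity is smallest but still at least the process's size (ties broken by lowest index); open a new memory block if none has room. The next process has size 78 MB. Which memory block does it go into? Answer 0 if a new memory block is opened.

0

No memory block has ≥ 78 MB free, so a new memory block is opened.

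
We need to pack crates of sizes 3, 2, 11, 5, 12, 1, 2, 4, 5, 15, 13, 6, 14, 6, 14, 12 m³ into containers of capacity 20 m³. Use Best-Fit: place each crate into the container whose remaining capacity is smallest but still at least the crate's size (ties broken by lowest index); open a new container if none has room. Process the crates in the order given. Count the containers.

3 m³ → container 1 (remaining 17 m³)
2 m³ → container 1 (remaining 15 m³)
11 m³ → container 1 (remaining 4 m³)
5 m³ → container 2 (remaining 15 m³)
12 m³ → container 2 (remaining 3 m³)
1 m³ → container 2 (remaining 2 m³)
2 m³ → container 2 (remaining 0 m³)
4 m³ → container 1 (remaining 0 m³)
5 m³ → container 3 (remaining 15 m³)
15 m³ → container 3 (remaining 0 m³)
13 m³ → container 4 (remaining 7 m³)
6 m³ → container 4 (remaining 1 m³)
14 m³ → container 5 (remaining 6 m³)
6 m³ → container 5 (remaining 0 m³)
14 m³ → container 6 (remaining 6 m³)
12 m³ → container 7 (remaining 8 m³)
Final containers: [3,2,11,4] [5,12,1,2] [5,15] [13,6] [14,6] [14] [12].

7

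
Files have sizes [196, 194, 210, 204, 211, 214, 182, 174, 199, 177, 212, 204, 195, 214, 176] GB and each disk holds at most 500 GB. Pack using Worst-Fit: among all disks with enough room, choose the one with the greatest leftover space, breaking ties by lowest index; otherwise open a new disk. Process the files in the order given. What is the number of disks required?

196 GB → disk 1 (remaining 304 GB)
194 GB → disk 1 (remaining 110 GB)
210 GB → disk 2 (remaining 290 GB)
204 GB → disk 2 (remaining 86 GB)
211 GB → disk 3 (remaining 289 GB)
214 GB → disk 3 (remaining 75 GB)
182 GB → disk 4 (remaining 318 GB)
174 GB → disk 4 (remaining 144 GB)
199 GB → disk 5 (remaining 301 GB)
177 GB → disk 5 (remaining 124 GB)
212 GB → disk 6 (remaining 288 GB)
204 GB → disk 6 (remaining 84 GB)
195 GB → disk 7 (remaining 305 GB)
214 GB → disk 7 (remaining 91 GB)
176 GB → disk 8 (remaining 324 GB)
Final disks: [196,194] [210,204] [211,214] [182,174] [199,177] [212,204] [195,214] [176].

8 disks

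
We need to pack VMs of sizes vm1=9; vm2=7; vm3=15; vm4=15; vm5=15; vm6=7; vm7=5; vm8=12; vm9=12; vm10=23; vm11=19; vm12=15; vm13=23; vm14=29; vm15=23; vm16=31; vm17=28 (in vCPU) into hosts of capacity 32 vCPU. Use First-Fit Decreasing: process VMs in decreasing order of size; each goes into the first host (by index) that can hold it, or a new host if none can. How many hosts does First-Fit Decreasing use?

10 hosts

Sorted descending: 31, 29, 28, 23, 23, 23, 19, 15, 15, 15, 15, 12, 12, 9, 7, 7, 5.
host 1: place 31 vCPU, 1 vCPU left
host 2: place 29 vCPU, 3 vCPU left
host 3: place 28 vCPU, 4 vCPU left
host 4: place 23 vCPU, 9 vCPU left
host 5: place 23 vCPU, 9 vCPU left
host 6: place 23 vCPU, 9 vCPU left
host 7: place 19 vCPU, 13 vCPU left
host 8: place 15 vCPU, 17 vCPU left
host 8: place 15 vCPU, 2 vCPU left
host 9: place 15 vCPU, 17 vCPU left
host 9: place 15 vCPU, 2 vCPU left
host 7: place 12 vCPU, 1 vCPU left
host 10: place 12 vCPU, 20 vCPU left
host 4: place 9 vCPU, 0 vCPU left
host 5: place 7 vCPU, 2 vCPU left
host 6: place 7 vCPU, 2 vCPU left
host 10: place 5 vCPU, 15 vCPU left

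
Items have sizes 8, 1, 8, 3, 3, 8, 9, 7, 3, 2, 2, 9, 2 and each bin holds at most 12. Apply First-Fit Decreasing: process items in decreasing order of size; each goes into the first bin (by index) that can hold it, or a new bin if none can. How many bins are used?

6

Sorted descending: 9, 9, 8, 8, 8, 7, 3, 3, 3, 2, 2, 2, 1.
Put 9 in bin 1; 3 remain.
Put 9 in bin 2; 3 remain.
Put 8 in bin 3; 4 remain.
Put 8 in bin 4; 4 remain.
Put 8 in bin 5; 4 remain.
Put 7 in bin 6; 5 remain.
Put 3 in bin 1; 0 remain.
Put 3 in bin 2; 0 remain.
Put 3 in bin 3; 1 remain.
Put 2 in bin 4; 2 remain.
Put 2 in bin 4; 0 remain.
Put 2 in bin 5; 2 remain.
Put 1 in bin 3; 0 remain.
Final bins: [9,3] [9,3] [8,3,1] [8,2,2] [8,2] [7].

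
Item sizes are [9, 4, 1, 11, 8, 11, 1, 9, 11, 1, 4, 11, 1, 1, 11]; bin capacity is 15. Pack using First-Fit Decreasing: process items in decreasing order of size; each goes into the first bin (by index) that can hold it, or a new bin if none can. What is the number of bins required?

Sorted descending: 11, 11, 11, 11, 11, 9, 9, 8, 4, 4, 1, 1, 1, 1, 1.
Put 11 in bin 1; 4 remain.
Put 11 in bin 2; 4 remain.
Put 11 in bin 3; 4 remain.
Put 11 in bin 4; 4 remain.
Put 11 in bin 5; 4 remain.
Put 9 in bin 6; 6 remain.
Put 9 in bin 7; 6 remain.
Put 8 in bin 8; 7 remain.
Put 4 in bin 1; 0 remain.
Put 4 in bin 2; 0 remain.
Put 1 in bin 3; 3 remain.
Put 1 in bin 3; 2 remain.
Put 1 in bin 3; 1 remain.
Put 1 in bin 3; 0 remain.
Put 1 in bin 4; 3 remain.

8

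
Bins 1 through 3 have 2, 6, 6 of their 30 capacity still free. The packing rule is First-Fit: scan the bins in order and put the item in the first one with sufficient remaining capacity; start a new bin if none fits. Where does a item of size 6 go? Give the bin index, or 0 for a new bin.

2

Bins with room: bin 2 (6), bin 3 (6).
The first with room is bin 2.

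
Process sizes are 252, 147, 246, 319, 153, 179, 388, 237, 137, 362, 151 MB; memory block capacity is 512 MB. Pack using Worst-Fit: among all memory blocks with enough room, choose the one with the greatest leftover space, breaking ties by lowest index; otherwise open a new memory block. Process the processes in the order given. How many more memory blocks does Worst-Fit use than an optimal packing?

Worst-Fit: [252,147] [246,153] [319,179] [388] [237,137] [362] [151] → 7 memory blocks.
Total size 2571 MB; any packing needs at least ⌈2571/512⌉ = 6 memory blocks.
An optimal packing achieves that bound: [388] [362,147] [319,179] [252,246] [237,153] [151,137] → 6 memory blocks.
Excess: 7 − 6 = 1.

1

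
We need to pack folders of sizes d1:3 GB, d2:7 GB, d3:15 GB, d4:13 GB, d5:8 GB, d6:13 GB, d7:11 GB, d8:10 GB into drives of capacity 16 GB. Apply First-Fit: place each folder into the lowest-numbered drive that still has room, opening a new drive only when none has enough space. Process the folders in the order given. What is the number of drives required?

7

d1 (3 GB) → drive 1 (remaining 13 GB)
d2 (7 GB) → drive 1 (remaining 6 GB)
d3 (15 GB) → drive 2 (remaining 1 GB)
d4 (13 GB) → drive 3 (remaining 3 GB)
d5 (8 GB) → drive 4 (remaining 8 GB)
d6 (13 GB) → drive 5 (remaining 3 GB)
d7 (11 GB) → drive 6 (remaining 5 GB)
d8 (10 GB) → drive 7 (remaining 6 GB)
Final drives: [3,7] [15] [13] [8] [13] [11] [10].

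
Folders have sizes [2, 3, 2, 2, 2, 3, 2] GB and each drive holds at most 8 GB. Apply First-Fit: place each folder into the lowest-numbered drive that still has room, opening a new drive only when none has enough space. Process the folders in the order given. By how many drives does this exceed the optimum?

First-Fit: [2,3,2] [2,2,3] [2] → 3 drives.
Total size 16 GB; any packing needs at least ⌈16/8⌉ = 2 drives.
An optimal packing achieves that bound: [3,3,2] [2,2,2,2] → 2 drives.
Excess: 3 − 2 = 1.

1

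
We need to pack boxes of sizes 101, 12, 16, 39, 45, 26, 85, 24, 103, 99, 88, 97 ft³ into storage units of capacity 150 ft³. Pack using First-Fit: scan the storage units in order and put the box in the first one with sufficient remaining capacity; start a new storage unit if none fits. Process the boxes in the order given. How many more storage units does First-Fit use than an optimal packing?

First-Fit: [101,12,16] [39,45,26,24] [85] [103] [99] [88] [97] → 7 storage units.
6 boxes exceed 75 ft³ (half the capacity), and no two of those can share a storage unit, so at least 6 storage units are needed.
An optimal packing achieves that bound: [103,45] [101,39] [99,26,24] [97,16,12] [88] [85] → 6 storage units.
Excess: 7 − 6 = 1.

1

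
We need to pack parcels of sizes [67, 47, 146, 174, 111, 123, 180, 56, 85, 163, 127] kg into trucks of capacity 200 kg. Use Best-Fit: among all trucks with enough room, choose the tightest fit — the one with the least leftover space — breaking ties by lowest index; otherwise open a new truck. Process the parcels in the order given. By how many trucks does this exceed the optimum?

1

Best-Fit: [67,47,85] [146] [174] [111] [123,56] [180] [163] [127] → 8 trucks.
Total size 1279 kg; any packing needs at least ⌈1279/200⌉ = 7 trucks.
An optimal packing achieves that bound: [180] [174] [163] [146,47] [127,67] [123,56] [111,85] → 7 trucks.
Excess: 8 − 7 = 1.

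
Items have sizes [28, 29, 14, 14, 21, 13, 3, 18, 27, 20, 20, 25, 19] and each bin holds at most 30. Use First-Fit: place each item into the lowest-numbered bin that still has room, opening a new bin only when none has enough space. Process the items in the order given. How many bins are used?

28 → bin 1 (remaining 2)
29 → bin 2 (remaining 1)
14 → bin 3 (remaining 16)
14 → bin 3 (remaining 2)
21 → bin 4 (remaining 9)
13 → bin 5 (remaining 17)
3 → bin 4 (remaining 6)
18 → bin 6 (remaining 12)
27 → bin 7 (remaining 3)
20 → bin 8 (remaining 10)
20 → bin 9 (remaining 10)
25 → bin 10 (remaining 5)
19 → bin 11 (remaining 11)
Final bins: [28] [29] [14,14] [21,3] [13] [18] [27] [20] [20] [25] [19].

11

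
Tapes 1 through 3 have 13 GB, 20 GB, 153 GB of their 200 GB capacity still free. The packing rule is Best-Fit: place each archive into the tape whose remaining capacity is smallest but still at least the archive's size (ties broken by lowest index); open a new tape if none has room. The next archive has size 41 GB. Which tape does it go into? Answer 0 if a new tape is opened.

3

Tapes with room: tape 3 (153 GB).
Tightest fit is tape 3 with 153 GB free.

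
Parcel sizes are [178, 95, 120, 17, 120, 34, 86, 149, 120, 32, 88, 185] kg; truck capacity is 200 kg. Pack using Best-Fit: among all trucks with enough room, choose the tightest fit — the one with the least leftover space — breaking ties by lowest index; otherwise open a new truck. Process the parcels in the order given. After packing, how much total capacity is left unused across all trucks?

376

Put 178 kg in truck 1; 22 kg remain.
Put 95 kg in truck 2; 105 kg remain.
Put 120 kg in truck 3; 80 kg remain.
Put 17 kg in truck 1; 5 kg remain.
Put 120 kg in truck 4; 80 kg remain.
Put 34 kg in truck 3; 46 kg remain.
Put 86 kg in truck 2; 19 kg remain.
Put 149 kg in truck 5; 51 kg remain.
Put 120 kg in truck 6; 80 kg remain.
Put 32 kg in truck 3; 14 kg remain.
Put 88 kg in truck 7; 112 kg remain.
Put 185 kg in truck 8; 15 kg remain.
8 trucks × 200 kg = 1600 kg; used 1224 kg; unused 376 kg.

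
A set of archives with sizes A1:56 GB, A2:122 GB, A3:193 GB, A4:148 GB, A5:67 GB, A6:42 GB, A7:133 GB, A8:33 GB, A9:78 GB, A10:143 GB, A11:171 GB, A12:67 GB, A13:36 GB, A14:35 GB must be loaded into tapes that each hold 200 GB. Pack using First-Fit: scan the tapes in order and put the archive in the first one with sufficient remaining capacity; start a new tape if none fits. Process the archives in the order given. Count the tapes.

8

Put A1 (56 GB) in tape 1; 144 GB remain.
Put A2 (122 GB) in tape 1; 22 GB remain.
Put A3 (193 GB) in tape 2; 7 GB remain.
Put A4 (148 GB) in tape 3; 52 GB remain.
Put A5 (67 GB) in tape 4; 133 GB remain.
Put A6 (42 GB) in tape 3; 10 GB remain.
Put A7 (133 GB) in tape 4; 0 GB remain.
Put A8 (33 GB) in tape 5; 167 GB remain.
Put A9 (78 GB) in tape 5; 89 GB remain.
Put A10 (143 GB) in tape 6; 57 GB remain.
Put A11 (171 GB) in tape 7; 29 GB remain.
Put A12 (67 GB) in tape 5; 22 GB remain.
Put A13 (36 GB) in tape 6; 21 GB remain.
Put A14 (35 GB) in tape 8; 165 GB remain.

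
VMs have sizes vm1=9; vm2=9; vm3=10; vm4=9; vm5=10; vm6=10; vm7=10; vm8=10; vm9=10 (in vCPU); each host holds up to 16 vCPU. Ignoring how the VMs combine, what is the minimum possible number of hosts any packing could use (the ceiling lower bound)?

6 hosts

Total size = 9 + 9 + 10 + 9 + 10 + 10 + 10 + 10 + 10 = 87 vCPU.
⌈87 / 16⌉ = 6.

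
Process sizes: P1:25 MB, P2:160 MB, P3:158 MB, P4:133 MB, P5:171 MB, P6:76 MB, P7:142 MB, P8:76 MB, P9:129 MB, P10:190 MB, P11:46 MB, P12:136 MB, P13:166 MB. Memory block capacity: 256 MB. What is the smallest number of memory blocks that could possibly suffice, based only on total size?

7

Total size = 25 + 160 + 158 + 133 + 171 + 76 + 142 + 76 + 129 + 190 + 46 + 136 + 166 = 1608 MB.
⌈1608 / 256⌉ = 7.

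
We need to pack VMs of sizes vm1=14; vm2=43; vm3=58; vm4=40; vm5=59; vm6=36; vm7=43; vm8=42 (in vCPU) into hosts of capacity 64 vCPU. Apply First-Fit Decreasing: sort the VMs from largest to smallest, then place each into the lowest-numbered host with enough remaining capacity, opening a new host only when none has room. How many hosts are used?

Sorted descending: 59, 58, 43, 43, 42, 40, 36, 14.
host 1: place 59 vCPU, 5 vCPU left
host 2: place 58 vCPU, 6 vCPU left
host 3: place 43 vCPU, 21 vCPU left
host 4: place 43 vCPU, 21 vCPU left
host 5: place 42 vCPU, 22 vCPU left
host 6: place 40 vCPU, 24 vCPU left
host 7: place 36 vCPU, 28 vCPU left
host 3: place 14 vCPU, 7 vCPU left

7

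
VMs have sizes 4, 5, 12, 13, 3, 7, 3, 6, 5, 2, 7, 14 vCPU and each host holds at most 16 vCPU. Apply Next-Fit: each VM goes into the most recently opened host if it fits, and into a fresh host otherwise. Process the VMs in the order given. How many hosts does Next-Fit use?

6 hosts

Put 4 vCPU in host 1; 12 vCPU remain.
Put 5 vCPU in host 1; 7 vCPU remain.
Put 12 vCPU in host 2; 4 vCPU remain.
Put 13 vCPU in host 3; 3 vCPU remain.
Put 3 vCPU in host 3; 0 vCPU remain.
Put 7 vCPU in host 4; 9 vCPU remain.
Put 3 vCPU in host 4; 6 vCPU remain.
Put 6 vCPU in host 4; 0 vCPU remain.
Put 5 vCPU in host 5; 11 vCPU remain.
Put 2 vCPU in host 5; 9 vCPU remain.
Put 7 vCPU in host 5; 2 vCPU remain.
Put 14 vCPU in host 6; 2 vCPU remain.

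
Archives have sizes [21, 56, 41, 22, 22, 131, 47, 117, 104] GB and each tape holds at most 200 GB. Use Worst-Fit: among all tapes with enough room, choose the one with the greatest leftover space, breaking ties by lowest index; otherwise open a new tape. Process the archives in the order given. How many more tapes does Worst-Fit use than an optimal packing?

1

Worst-Fit: [21,56,41,22,22] [131,47] [117] [104] → 4 tapes.
Total size 561 GB; any packing needs at least ⌈561/200⌉ = 3 tapes.
An optimal packing achieves that bound: [131,56] [117,47,22] [104,41,22,21] → 3 tapes.
Excess: 4 − 3 = 1.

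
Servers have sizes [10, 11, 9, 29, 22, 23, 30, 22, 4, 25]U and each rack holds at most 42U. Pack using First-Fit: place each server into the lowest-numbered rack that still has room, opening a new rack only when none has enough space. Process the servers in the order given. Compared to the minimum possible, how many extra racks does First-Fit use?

First-Fit: [10,11,9,4] [29] [22] [23] [30] [22] [25] → 7 racks.
6 servers exceed 21U (half the capacity), and no two of those can share a rack, so at least 6 racks are needed.
An optimal packing achieves that bound: [30,11] [29,10] [25,9,4] [23] [22] [22] → 6 racks.
Excess: 7 − 6 = 1.

1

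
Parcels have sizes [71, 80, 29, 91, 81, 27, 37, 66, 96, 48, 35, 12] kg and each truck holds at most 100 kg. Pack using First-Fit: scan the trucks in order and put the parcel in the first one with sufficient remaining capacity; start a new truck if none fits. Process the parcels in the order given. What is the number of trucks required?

8 trucks

Put 71 kg in truck 1; 29 kg remain.
Put 80 kg in truck 2; 20 kg remain.
Put 29 kg in truck 1; 0 kg remain.
Put 91 kg in truck 3; 9 kg remain.
Put 81 kg in truck 4; 19 kg remain.
Put 27 kg in truck 5; 73 kg remain.
Put 37 kg in truck 5; 36 kg remain.
Put 66 kg in truck 6; 34 kg remain.
Put 96 kg in truck 7; 4 kg remain.
Put 48 kg in truck 8; 52 kg remain.
Put 35 kg in truck 5; 1 kg remain.
Put 12 kg in truck 2; 8 kg remain.
Final trucks: [71,29] [80,12] [91] [81] [27,37,35] [66] [96] [48].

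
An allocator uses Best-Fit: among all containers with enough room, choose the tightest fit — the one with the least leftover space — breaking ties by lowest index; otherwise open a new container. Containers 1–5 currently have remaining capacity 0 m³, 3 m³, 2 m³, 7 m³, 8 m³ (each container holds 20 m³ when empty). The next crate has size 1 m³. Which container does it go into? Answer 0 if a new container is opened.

3

Containers with room: container 2 (3 m³), container 3 (2 m³), container 4 (7 m³), container 5 (8 m³).
Tightest fit is container 3 with 2 m³ free.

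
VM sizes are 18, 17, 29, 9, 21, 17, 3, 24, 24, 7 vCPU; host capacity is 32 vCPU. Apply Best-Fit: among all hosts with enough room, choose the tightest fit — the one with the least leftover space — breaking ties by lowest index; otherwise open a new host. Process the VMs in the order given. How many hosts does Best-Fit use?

18 vCPU → host 1 (remaining 14 vCPU)
17 vCPU → host 2 (remaining 15 vCPU)
29 vCPU → host 3 (remaining 3 vCPU)
9 vCPU → host 1 (remaining 5 vCPU)
21 vCPU → host 4 (remaining 11 vCPU)
17 vCPU → host 5 (remaining 15 vCPU)
3 vCPU → host 3 (remaining 0 vCPU)
24 vCPU → host 6 (remaining 8 vCPU)
24 vCPU → host 7 (remaining 8 vCPU)
7 vCPU → host 6 (remaining 1 vCPU)

7 hosts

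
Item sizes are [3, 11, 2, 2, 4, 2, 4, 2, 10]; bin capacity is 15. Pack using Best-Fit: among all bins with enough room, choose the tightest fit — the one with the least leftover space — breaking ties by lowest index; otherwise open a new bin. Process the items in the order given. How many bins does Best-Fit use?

Put 3 in bin 1; 12 remain.
Put 11 in bin 1; 1 remain.
Put 2 in bin 2; 13 remain.
Put 2 in bin 2; 11 remain.
Put 4 in bin 2; 7 remain.
Put 2 in bin 2; 5 remain.
Put 4 in bin 2; 1 remain.
Put 2 in bin 3; 13 remain.
Put 10 in bin 3; 3 remain.

3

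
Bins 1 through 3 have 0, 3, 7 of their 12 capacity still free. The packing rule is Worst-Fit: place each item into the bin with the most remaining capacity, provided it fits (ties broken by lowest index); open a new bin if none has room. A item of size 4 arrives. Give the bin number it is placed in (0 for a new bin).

3

Bins with room: bin 3 (7).
Most room is bin 3 with 7 free.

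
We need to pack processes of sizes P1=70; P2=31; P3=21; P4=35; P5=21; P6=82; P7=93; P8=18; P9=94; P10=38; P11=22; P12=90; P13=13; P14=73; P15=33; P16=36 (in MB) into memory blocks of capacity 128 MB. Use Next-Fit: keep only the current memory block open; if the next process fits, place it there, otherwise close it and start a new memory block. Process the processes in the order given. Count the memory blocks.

9 memory blocks

memory block 1: place P1 (70 MB), 58 MB left
memory block 1: place P2 (31 MB), 27 MB left
memory block 1: place P3 (21 MB), 6 MB left
memory block 2: place P4 (35 MB), 93 MB left
memory block 2: place P5 (21 MB), 72 MB left
memory block 3: place P6 (82 MB), 46 MB left
memory block 4: place P7 (93 MB), 35 MB left
memory block 4: place P8 (18 MB), 17 MB left
memory block 5: place P9 (94 MB), 34 MB left
memory block 6: place P10 (38 MB), 90 MB left
memory block 6: place P11 (22 MB), 68 MB left
memory block 7: place P12 (90 MB), 38 MB left
memory block 7: place P13 (13 MB), 25 MB left
memory block 8: place P14 (73 MB), 55 MB left
memory block 8: place P15 (33 MB), 22 MB left
memory block 9: place P16 (36 MB), 92 MB left
Final memory blocks: [70,31,21] [35,21] [82] [93,18] [94] [38,22] [90,13] [73,33] [36].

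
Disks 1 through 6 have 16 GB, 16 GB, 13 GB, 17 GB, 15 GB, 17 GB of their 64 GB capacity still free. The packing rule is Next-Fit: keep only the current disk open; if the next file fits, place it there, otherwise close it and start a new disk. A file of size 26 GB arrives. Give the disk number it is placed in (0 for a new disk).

0

Next-Fit only looks at disk 6, which has 17 GB free.
26 GB does not fit, so a new disk is opened.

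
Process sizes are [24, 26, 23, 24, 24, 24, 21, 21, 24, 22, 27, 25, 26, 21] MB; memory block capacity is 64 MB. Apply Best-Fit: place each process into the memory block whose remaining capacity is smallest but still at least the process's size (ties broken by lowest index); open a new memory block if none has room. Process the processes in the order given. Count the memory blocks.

7 memory blocks

Put 24 MB in memory block 1; 40 MB remain.
Put 26 MB in memory block 1; 14 MB remain.
Put 23 MB in memory block 2; 41 MB remain.
Put 24 MB in memory block 2; 17 MB remain.
Put 24 MB in memory block 3; 40 MB remain.
Put 24 MB in memory block 3; 16 MB remain.
Put 21 MB in memory block 4; 43 MB remain.
Put 21 MB in memory block 4; 22 MB remain.
Put 24 MB in memory block 5; 40 MB remain.
Put 22 MB in memory block 4; 0 MB remain.
Put 27 MB in memory block 5; 13 MB remain.
Put 25 MB in memory block 6; 39 MB remain.
Put 26 MB in memory block 6; 13 MB remain.
Put 21 MB in memory block 7; 43 MB remain.
Final memory blocks: [24,26] [23,24] [24,24] [21,21,22] [24,27] [25,26] [21].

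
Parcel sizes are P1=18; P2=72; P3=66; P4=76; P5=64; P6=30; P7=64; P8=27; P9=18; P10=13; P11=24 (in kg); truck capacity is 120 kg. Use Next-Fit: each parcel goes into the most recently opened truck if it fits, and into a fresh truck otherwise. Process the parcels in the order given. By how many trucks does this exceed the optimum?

1

Next-Fit: [18,72] [66] [76] [64,30] [64,27,18] [13,24] → 6 trucks.
5 parcels exceed 60 kg (half the capacity), and no two of those can share a truck, so at least 5 trucks are needed.
An optimal packing achieves that bound: [76,30,13] [72,27,18] [66,24,18] [64] [64] → 5 trucks.
Excess: 6 − 5 = 1.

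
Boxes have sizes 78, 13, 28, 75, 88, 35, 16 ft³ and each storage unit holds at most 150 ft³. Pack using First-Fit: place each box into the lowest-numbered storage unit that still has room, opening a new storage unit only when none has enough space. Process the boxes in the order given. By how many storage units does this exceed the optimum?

First-Fit: [78,13,28,16] [75,35] [88] → 3 storage units.
Total size 333 ft³; any packing needs at least ⌈333/150⌉ = 3 storage units.
So 3 is already optimal.

0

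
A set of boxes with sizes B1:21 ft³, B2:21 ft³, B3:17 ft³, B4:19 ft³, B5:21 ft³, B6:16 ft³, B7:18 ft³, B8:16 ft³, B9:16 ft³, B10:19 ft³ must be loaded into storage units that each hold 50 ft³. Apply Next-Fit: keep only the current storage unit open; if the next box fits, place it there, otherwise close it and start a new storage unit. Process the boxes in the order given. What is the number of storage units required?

5

storage unit 1: place B1 (21 ft³), 29 ft³ left
storage unit 1: place B2 (21 ft³), 8 ft³ left
storage unit 2: place B3 (17 ft³), 33 ft³ left
storage unit 2: place B4 (19 ft³), 14 ft³ left
storage unit 3: place B5 (21 ft³), 29 ft³ left
storage unit 3: place B6 (16 ft³), 13 ft³ left
storage unit 4: place B7 (18 ft³), 32 ft³ left
storage unit 4: place B8 (16 ft³), 16 ft³ left
storage unit 4: place B9 (16 ft³), 0 ft³ left
storage unit 5: place B10 (19 ft³), 31 ft³ left
Final storage units: [21,21] [17,19] [21,16] [18,16,16] [19].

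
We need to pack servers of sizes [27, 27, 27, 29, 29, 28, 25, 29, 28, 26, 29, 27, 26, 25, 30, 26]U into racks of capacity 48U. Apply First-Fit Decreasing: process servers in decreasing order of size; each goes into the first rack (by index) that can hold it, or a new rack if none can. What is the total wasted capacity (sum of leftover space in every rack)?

330

Sorted descending: 30, 29, 29, 29, 29, 28, 28, 27, 27, 27, 27, 26, 26, 26, 25, 25.
30U → rack 1 (remaining 18U)
29U → rack 2 (remaining 19U)
29U → rack 3 (remaining 19U)
29U → rack 4 (remaining 19U)
29U → rack 5 (remaining 19U)
28U → rack 6 (remaining 20U)
28U → rack 7 (remaining 20U)
27U → rack 8 (remaining 21U)
27U → rack 9 (remaining 21U)
27U → rack 10 (remaining 21U)
27U → rack 11 (remaining 21U)
26U → rack 12 (remaining 22U)
26U → rack 13 (remaining 22U)
26U → rack 14 (remaining 22U)
25U → rack 15 (remaining 23U)
25U → rack 16 (remaining 23U)
16 racks × 48U = 768U; used 438U; unused 330U.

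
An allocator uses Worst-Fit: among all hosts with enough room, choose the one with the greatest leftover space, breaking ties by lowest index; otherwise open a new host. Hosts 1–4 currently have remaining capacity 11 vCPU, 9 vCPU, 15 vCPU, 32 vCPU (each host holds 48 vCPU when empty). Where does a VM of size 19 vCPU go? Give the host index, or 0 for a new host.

Hosts with room: host 4 (32 vCPU).
Most room is host 4 with 32 vCPU free.

4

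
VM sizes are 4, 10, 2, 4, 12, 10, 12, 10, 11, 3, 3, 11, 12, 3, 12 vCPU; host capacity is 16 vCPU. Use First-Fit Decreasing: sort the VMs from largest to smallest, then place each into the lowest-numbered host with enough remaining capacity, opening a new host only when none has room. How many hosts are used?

Sorted descending: 12, 12, 12, 12, 11, 11, 10, 10, 10, 4, 4, 3, 3, 3, 2.
12 vCPU → host 1 (remaining 4 vCPU)
12 vCPU → host 2 (remaining 4 vCPU)
12 vCPU → host 3 (remaining 4 vCPU)
12 vCPU → host 4 (remaining 4 vCPU)
11 vCPU → host 5 (remaining 5 vCPU)
11 vCPU → host 6 (remaining 5 vCPU)
10 vCPU → host 7 (remaining 6 vCPU)
10 vCPU → host 8 (remaining 6 vCPU)
10 vCPU → host 9 (remaining 6 vCPU)
4 vCPU → host 1 (remaining 0 vCPU)
4 vCPU → host 2 (remaining 0 vCPU)
3 vCPU → host 3 (remaining 1 vCPU)
3 vCPU → host 4 (remaining 1 vCPU)
3 vCPU → host 5 (remaining 2 vCPU)
2 vCPU → host 5 (remaining 0 vCPU)

9 hosts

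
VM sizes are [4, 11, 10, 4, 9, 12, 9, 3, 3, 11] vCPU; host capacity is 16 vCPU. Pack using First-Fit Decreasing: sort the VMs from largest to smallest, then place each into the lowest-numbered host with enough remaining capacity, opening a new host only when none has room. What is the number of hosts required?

6 hosts

Sorted descending: 12, 11, 11, 10, 9, 9, 4, 4, 3, 3.
12 vCPU → host 1 (remaining 4 vCPU)
11 vCPU → host 2 (remaining 5 vCPU)
11 vCPU → host 3 (remaining 5 vCPU)
10 vCPU → host 4 (remaining 6 vCPU)
9 vCPU → host 5 (remaining 7 vCPU)
9 vCPU → host 6 (remaining 7 vCPU)
4 vCPU → host 1 (remaining 0 vCPU)
4 vCPU → host 2 (remaining 1 vCPU)
3 vCPU → host 3 (remaining 2 vCPU)
3 vCPU → host 4 (remaining 3 vCPU)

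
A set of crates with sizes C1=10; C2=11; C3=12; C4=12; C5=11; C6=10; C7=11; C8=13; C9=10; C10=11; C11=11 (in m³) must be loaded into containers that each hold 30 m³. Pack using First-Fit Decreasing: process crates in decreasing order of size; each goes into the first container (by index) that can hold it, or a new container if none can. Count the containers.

5

Sorted descending: 13, 12, 12, 11, 11, 11, 11, 11, 10, 10, 10.
Put 13 m³ in container 1; 17 m³ remain.
Put 12 m³ in container 1; 5 m³ remain.
Put 12 m³ in container 2; 18 m³ remain.
Put 11 m³ in container 2; 7 m³ remain.
Put 11 m³ in container 3; 19 m³ remain.
Put 11 m³ in container 3; 8 m³ remain.
Put 11 m³ in container 4; 19 m³ remain.
Put 11 m³ in container 4; 8 m³ remain.
Put 10 m³ in container 5; 20 m³ remain.
Put 10 m³ in container 5; 10 m³ remain.
Put 10 m³ in container 5; 0 m³ remain.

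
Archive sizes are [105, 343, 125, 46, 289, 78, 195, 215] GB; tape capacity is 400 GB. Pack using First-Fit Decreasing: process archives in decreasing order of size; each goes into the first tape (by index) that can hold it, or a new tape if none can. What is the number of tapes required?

Sorted descending: 343, 289, 215, 195, 125, 105, 78, 46.
tape 1: place 343 GB, 57 GB left
tape 2: place 289 GB, 111 GB left
tape 3: place 215 GB, 185 GB left
tape 4: place 195 GB, 205 GB left
tape 3: place 125 GB, 60 GB left
tape 2: place 105 GB, 6 GB left
tape 4: place 78 GB, 127 GB left
tape 1: place 46 GB, 11 GB left

4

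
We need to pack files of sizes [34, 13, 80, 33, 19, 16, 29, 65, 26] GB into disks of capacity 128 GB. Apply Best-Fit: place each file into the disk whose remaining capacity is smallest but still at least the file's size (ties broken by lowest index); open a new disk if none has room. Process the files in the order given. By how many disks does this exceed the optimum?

0

Best-Fit: [34,13,80] [33,19,16,29,26] [65] → 3 disks.
Total size 315 GB; any packing needs at least ⌈315/128⌉ = 3 disks.
So 3 is already optimal.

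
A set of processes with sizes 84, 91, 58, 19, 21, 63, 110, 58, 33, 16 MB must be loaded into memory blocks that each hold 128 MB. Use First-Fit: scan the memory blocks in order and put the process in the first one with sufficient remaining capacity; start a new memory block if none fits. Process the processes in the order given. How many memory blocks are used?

84 MB → memory block 1 (remaining 44 MB)
91 MB → memory block 2 (remaining 37 MB)
58 MB → memory block 3 (remaining 70 MB)
19 MB → memory block 1 (remaining 25 MB)
21 MB → memory block 1 (remaining 4 MB)
63 MB → memory block 3 (remaining 7 MB)
110 MB → memory block 4 (remaining 18 MB)
58 MB → memory block 5 (remaining 70 MB)
33 MB → memory block 2 (remaining 4 MB)
16 MB → memory block 4 (remaining 2 MB)

5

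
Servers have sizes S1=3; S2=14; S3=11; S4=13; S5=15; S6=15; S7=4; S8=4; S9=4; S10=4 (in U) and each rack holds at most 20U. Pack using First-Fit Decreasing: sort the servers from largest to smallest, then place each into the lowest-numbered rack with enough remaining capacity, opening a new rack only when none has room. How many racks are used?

5

Sorted descending: 15, 15, 14, 13, 11, 4, 4, 4, 4, 3.
Put 15U in rack 1; 5U remain.
Put 15U in rack 2; 5U remain.
Put 14U in rack 3; 6U remain.
Put 13U in rack 4; 7U remain.
Put 11U in rack 5; 9U remain.
Put 4U in rack 1; 1U remain.
Put 4U in rack 2; 1U remain.
Put 4U in rack 3; 2U remain.
Put 4U in rack 4; 3U remain.
Put 3U in rack 4; 0U remain.
Final racks: [15,4] [15,4] [14,4] [13,4,3] [11].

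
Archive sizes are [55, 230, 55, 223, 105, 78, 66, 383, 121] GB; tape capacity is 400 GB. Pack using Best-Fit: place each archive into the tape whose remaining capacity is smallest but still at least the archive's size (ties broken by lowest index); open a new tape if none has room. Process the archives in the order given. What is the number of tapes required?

Put 55 GB in tape 1; 345 GB remain.
Put 230 GB in tape 1; 115 GB remain.
Put 55 GB in tape 1; 60 GB remain.
Put 223 GB in tape 2; 177 GB remain.
Put 105 GB in tape 2; 72 GB remain.
Put 78 GB in tape 3; 322 GB remain.
Put 66 GB in tape 2; 6 GB remain.
Put 383 GB in tape 4; 17 GB remain.
Put 121 GB in tape 3; 201 GB remain.
Final tapes: [55,230,55] [223,105,66] [78,121] [383].

4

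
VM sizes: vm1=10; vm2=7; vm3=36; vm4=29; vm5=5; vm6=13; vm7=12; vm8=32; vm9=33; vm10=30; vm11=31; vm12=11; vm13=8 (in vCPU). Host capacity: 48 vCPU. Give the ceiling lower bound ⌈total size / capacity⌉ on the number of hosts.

6

Total size = 10 + 7 + 36 + 29 + 5 + 13 + 12 + 32 + 33 + 30 + 31 + 11 + 8 = 257 vCPU.
⌈257 / 48⌉ = 6.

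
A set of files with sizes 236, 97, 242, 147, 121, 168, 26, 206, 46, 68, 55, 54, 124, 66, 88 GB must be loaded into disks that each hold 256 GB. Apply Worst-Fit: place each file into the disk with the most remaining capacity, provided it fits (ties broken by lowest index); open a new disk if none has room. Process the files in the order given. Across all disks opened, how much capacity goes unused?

304

disk 1: place 236 GB, 20 GB left
disk 2: place 97 GB, 159 GB left
disk 3: place 242 GB, 14 GB left
disk 2: place 147 GB, 12 GB left
disk 4: place 121 GB, 135 GB left
disk 5: place 168 GB, 88 GB left
disk 4: place 26 GB, 109 GB left
disk 6: place 206 GB, 50 GB left
disk 4: place 46 GB, 63 GB left
disk 5: place 68 GB, 20 GB left
disk 4: place 55 GB, 8 GB left
disk 7: place 54 GB, 202 GB left
disk 7: place 124 GB, 78 GB left
disk 7: place 66 GB, 12 GB left
disk 8: place 88 GB, 168 GB left
8 disks × 256 GB = 2048 GB; used 1744 GB; unused 304 GB.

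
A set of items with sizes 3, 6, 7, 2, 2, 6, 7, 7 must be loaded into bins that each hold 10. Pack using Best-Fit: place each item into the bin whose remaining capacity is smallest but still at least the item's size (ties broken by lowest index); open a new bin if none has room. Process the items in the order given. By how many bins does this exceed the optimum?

Best-Fit: [3,6] [7,2] [2,6] [7] [7] → 5 bins.
5 items exceed 5 (half the capacity), and no two of those can share a bin, so at least 5 bins are needed.
So 5 is already optimal.

0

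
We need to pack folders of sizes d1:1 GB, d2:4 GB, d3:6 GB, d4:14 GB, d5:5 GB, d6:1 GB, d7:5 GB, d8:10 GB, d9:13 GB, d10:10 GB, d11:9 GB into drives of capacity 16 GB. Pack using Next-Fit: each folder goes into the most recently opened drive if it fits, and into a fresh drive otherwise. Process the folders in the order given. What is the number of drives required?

drive 1: place d1 (1 GB), 15 GB left
drive 1: place d2 (4 GB), 11 GB left
drive 1: place d3 (6 GB), 5 GB left
drive 2: place d4 (14 GB), 2 GB left
drive 3: place d5 (5 GB), 11 GB left
drive 3: place d6 (1 GB), 10 GB left
drive 3: place d7 (5 GB), 5 GB left
drive 4: place d8 (10 GB), 6 GB left
drive 5: place d9 (13 GB), 3 GB left
drive 6: place d10 (10 GB), 6 GB left
drive 7: place d11 (9 GB), 7 GB left

7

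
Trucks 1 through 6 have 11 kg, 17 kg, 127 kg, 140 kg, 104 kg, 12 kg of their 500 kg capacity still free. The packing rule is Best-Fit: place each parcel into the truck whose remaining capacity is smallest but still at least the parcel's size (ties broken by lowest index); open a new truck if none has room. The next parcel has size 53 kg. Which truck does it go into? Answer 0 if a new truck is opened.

5

Trucks with room: truck 3 (127 kg), truck 4 (140 kg), truck 5 (104 kg).
Tightest fit is truck 5 with 104 kg free.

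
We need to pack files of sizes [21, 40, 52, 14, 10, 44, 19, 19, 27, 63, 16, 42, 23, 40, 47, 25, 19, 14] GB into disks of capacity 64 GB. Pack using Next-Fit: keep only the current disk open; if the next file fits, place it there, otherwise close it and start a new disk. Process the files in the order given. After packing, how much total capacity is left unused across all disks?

105

21 GB → disk 1 (remaining 43 GB)
40 GB → disk 1 (remaining 3 GB)
52 GB → disk 2 (remaining 12 GB)
14 GB → disk 3 (remaining 50 GB)
10 GB → disk 3 (remaining 40 GB)
44 GB → disk 4 (remaining 20 GB)
19 GB → disk 4 (remaining 1 GB)
19 GB → disk 5 (remaining 45 GB)
27 GB → disk 5 (remaining 18 GB)
63 GB → disk 6 (remaining 1 GB)
16 GB → disk 7 (remaining 48 GB)
42 GB → disk 7 (remaining 6 GB)
23 GB → disk 8 (remaining 41 GB)
40 GB → disk 8 (remaining 1 GB)
47 GB → disk 9 (remaining 17 GB)
25 GB → disk 10 (remaining 39 GB)
19 GB → disk 10 (remaining 20 GB)
14 GB → disk 10 (remaining 6 GB)
10 disks × 64 GB = 640 GB; used 535 GB; unused 105 GB.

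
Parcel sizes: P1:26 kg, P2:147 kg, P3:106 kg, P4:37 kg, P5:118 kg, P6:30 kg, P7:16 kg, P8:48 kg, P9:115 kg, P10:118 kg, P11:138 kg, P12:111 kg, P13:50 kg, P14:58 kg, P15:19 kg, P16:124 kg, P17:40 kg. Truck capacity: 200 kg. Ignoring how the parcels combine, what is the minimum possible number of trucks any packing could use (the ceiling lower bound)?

7

Total size = 26 + 147 + 106 + 37 + 118 + 30 + 16 + 48 + 115 + 118 + 138 + 111 + 50 + 58 + 19 + 124 + 40 = 1301 kg.
⌈1301 / 200⌉ = 7.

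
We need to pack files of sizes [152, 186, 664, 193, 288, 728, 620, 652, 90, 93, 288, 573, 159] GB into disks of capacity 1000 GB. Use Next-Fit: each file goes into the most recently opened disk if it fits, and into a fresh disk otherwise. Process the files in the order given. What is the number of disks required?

disk 1: place 152 GB, 848 GB left
disk 1: place 186 GB, 662 GB left
disk 2: place 664 GB, 336 GB left
disk 2: place 193 GB, 143 GB left
disk 3: place 288 GB, 712 GB left
disk 4: place 728 GB, 272 GB left
disk 5: place 620 GB, 380 GB left
disk 6: place 652 GB, 348 GB left
disk 6: place 90 GB, 258 GB left
disk 6: place 93 GB, 165 GB left
disk 7: place 288 GB, 712 GB left
disk 7: place 573 GB, 139 GB left
disk 8: place 159 GB, 841 GB left

8 disks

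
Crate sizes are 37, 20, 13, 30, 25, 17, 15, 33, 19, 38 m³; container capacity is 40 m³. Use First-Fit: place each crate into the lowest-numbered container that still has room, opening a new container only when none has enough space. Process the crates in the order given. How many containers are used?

7

Put 37 m³ in container 1; 3 m³ remain.
Put 20 m³ in container 2; 20 m³ remain.
Put 13 m³ in container 2; 7 m³ remain.
Put 30 m³ in container 3; 10 m³ remain.
Put 25 m³ in container 4; 15 m³ remain.
Put 17 m³ in container 5; 23 m³ remain.
Put 15 m³ in container 4; 0 m³ remain.
Put 33 m³ in container 6; 7 m³ remain.
Put 19 m³ in container 5; 4 m³ remain.
Put 38 m³ in container 7; 2 m³ remain.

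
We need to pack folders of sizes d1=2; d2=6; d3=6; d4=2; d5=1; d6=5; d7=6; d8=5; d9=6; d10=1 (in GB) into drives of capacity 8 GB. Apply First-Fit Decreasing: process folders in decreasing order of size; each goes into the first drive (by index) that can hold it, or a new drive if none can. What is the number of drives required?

6 drives

Sorted descending: 6, 6, 6, 6, 5, 5, 2, 2, 1, 1.
6 GB → drive 1 (remaining 2 GB)
6 GB → drive 2 (remaining 2 GB)
6 GB → drive 3 (remaining 2 GB)
6 GB → drive 4 (remaining 2 GB)
5 GB → drive 5 (remaining 3 GB)
5 GB → drive 6 (remaining 3 GB)
2 GB → drive 1 (remaining 0 GB)
2 GB → drive 2 (remaining 0 GB)
1 GB → drive 3 (remaining 1 GB)
1 GB → drive 3 (remaining 0 GB)
Final drives: [6,2] [6,2] [6,1,1] [6] [5] [5].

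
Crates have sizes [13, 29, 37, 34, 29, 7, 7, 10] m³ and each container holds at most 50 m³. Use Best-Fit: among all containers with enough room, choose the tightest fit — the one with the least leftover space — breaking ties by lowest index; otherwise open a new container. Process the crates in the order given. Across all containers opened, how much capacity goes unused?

Put 13 m³ in container 1; 37 m³ remain.
Put 29 m³ in container 1; 8 m³ remain.
Put 37 m³ in container 2; 13 m³ remain.
Put 34 m³ in container 3; 16 m³ remain.
Put 29 m³ in container 4; 21 m³ remain.
Put 7 m³ in container 1; 1 m³ remain.
Put 7 m³ in container 2; 6 m³ remain.
Put 10 m³ in container 3; 6 m³ remain.
4 containers × 50 m³ = 200 m³; used 166 m³; unused 34 m³.

34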